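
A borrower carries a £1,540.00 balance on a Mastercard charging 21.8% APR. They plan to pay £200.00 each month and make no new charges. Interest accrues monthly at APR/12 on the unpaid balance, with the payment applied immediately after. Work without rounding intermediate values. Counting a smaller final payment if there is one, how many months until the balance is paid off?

Monthly rate r = 21.8%/12 = 1.81667% = 0.0181667.
Recurrence: B ← B·(1+r) − £200.00.
Month 1: interest £27.98; balance after payment £1,367.98.
Month 2: interest £24.85; balance after payment £1,192.83.
Closed form: n = −ln(1 − rB₀/P)/ln(1+r) = −ln(0.86012)/ln(1.01817) ≈ 8.370, so the balance reaches zero during payment 9.

9 payments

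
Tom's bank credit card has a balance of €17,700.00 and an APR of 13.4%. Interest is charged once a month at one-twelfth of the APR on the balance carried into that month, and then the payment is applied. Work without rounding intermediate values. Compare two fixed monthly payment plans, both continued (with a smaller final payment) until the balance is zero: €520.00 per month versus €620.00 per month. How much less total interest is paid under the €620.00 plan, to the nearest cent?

€958.41

Monthly rate r = 13.4%/12 = 1.11667% = 0.0111667.
At €520.00/mo: n = ⌈−ln(1 − rB₀/P)/ln(1+r)⌉ = 44 payments (last €32.26); total interest = total paid − €17,700.00 = €4,692.26.
At €620.00/mo: 35 payments (last €353.85); total interest €3,733.85.
Interest saved = €4,692.26 − €3,733.85 = €958.41.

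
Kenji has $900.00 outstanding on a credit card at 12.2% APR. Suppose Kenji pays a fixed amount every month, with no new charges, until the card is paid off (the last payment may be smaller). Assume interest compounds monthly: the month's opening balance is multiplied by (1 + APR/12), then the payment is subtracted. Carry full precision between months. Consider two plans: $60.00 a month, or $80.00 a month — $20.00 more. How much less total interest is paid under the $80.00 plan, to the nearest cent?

Monthly rate r = 12.2%/12 = 1.01667% = 0.0101667.
At $60.00/mo: n = ⌈−ln(1 − rB₀/P)/ln(1+r)⌉ = 17 payments (last $21.54); total interest = total paid − $900.00 = $81.54.
At $80.00/mo: 13 payments (last $0.62); total interest $60.62.
Interest saved = $81.54 − $60.62 = $20.92.

$20.92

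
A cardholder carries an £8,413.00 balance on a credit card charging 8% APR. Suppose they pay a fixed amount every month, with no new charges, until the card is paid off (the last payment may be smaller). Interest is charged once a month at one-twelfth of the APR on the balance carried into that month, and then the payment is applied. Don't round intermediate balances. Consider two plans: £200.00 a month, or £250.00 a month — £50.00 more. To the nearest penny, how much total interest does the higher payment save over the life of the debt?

Monthly rate r = 8%/12 = 0.666667% = 0.00666667.
At £200.00/mo: n = ⌈−ln(1 − rB₀/P)/ln(1+r)⌉ = 50 payments (last £106.22); total interest = total paid − £8,413.00 = £1,493.22.
At £250.00/mo: 39 payments (last £58.73); total interest £1,145.73.
Interest saved = £1,493.22 − £1,145.73 = £347.49.

£347.49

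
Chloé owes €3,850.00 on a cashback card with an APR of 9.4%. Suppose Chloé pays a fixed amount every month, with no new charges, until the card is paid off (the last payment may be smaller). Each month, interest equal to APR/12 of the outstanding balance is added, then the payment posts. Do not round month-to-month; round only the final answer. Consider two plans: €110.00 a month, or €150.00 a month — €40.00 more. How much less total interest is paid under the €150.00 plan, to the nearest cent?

Monthly rate r = 9.4%/12 = 0.783333% = 0.00783333.
At €110.00/mo: n = ⌈−ln(1 − rB₀/P)/ln(1+r)⌉ = 42 payments (last €7.35); total interest = total paid − €3,850.00 = €667.35.
At €150.00/mo: 29 payments (last €115.16); total interest €465.16.
Interest saved = €667.35 − €465.16 = €202.19.

€202.19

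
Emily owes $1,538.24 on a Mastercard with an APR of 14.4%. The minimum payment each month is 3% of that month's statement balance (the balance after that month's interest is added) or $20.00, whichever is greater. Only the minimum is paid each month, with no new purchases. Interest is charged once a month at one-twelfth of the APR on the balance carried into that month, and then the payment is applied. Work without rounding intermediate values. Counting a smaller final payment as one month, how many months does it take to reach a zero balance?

Monthly rate r = 14.4%/12 = 1.2% = 0.012.
While 3% of the post-interest balance exceeds $20.00, each month B ← (B·(1+r))·(1 − 0.03), i.e. B shrinks by the factor (1+r)·0.97 = 0.98164.
This holds for months 1–46. Entering month 47 the balance is $655.88; 3% of the post-interest balance is now below $20.00, so the flat $20.00 minimum applies from here.
From month 47 a fixed $20.00 at rate r clears $655.88 in 42 more payments. Total: 46 + 42 = 88 months.

88 months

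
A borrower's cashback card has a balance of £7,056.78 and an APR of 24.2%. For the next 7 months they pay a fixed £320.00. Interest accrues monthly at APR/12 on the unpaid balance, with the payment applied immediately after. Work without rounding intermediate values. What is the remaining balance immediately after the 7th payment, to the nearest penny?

Monthly rate r = 24.2%/12 = 2.01667% = 0.0201667.
Each month: B ← B·(1+r) − £320.00.
Month 1: interest £142.31; balance after payment £6,879.09.
Month 2: interest £138.73; balance after payment £6,697.82.
Month 3: interest £135.07; balance after payment £6,512.89.
Month 4: interest £131.34; balance after payment £6,324.24.
Month 5: interest £127.54; balance after payment £6,131.77.
Month 6: interest £123.66; balance after payment £5,935.43.
Month 7: interest £119.70; balance after payment £5,735.13.

£5,735.13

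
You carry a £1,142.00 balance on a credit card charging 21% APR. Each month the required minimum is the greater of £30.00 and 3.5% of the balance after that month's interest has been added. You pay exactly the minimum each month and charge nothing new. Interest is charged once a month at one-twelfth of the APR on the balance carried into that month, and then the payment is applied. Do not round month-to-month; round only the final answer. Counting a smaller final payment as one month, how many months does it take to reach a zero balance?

56 months

Monthly rate r = 21%/12 = 1.75% = 0.0175.
While 3.5% of the post-interest balance exceeds £30.00, each month B ← (B·(1+r))·(1 − 0.035), i.e. B shrinks by the factor (1+r)·0.965 = 0.98189.
This holds for months 1–17. Entering month 18 the balance is £836.98; 3.5% of the post-interest balance is now below £30.00, so the flat £30.00 minimum applies from here.
From month 18 a fixed £30.00 at rate r clears £836.98 in 39 more payments. Total: 17 + 39 = 56 months.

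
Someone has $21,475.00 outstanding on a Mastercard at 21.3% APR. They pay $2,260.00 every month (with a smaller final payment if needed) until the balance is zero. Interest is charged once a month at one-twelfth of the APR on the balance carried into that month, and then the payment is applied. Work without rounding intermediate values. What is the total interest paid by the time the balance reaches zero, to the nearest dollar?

$2,258

Monthly rate r = 21.3%/12 = 1.775% = 0.01775.
Payoff takes n = ⌈−ln(1 − rB₀/P)/ln(1+r)⌉ = ⌈10.499⌉ = 11 payments; the last is $1,132.57.
Total paid = 10·$2,260.00 + $1,132.57 = $23,732.57.
Total interest = total paid − principal = $23,732.57 − $21,475.00 = $2,257.57.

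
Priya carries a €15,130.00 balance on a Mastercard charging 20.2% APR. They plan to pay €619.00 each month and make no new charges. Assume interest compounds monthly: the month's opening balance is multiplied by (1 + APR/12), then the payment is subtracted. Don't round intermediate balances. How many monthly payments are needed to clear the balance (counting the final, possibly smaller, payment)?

Monthly rate r = 20.2%/12 = 1.68333% = 0.0168333.
Recurrence: B ← B·(1+r) − €619.00.
Month 1: interest €254.69; balance after payment €14,765.69.
Month 2: interest €248.56; balance after payment €14,395.24.
Closed form: n = −ln(1 − rB₀/P)/ln(1+r) = −ln(0.58855)/ln(1.01683) ≈ 31.755, so the balance reaches zero during payment 32.

32 payments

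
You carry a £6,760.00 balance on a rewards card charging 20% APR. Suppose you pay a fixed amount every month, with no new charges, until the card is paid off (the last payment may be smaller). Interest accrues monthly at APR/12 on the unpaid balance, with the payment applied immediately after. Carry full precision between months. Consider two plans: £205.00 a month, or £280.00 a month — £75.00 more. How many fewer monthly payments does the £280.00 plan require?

Monthly rate r = 20%/12 = 1.66667% = 0.0166667.
At £205.00/mo: n = ⌈−ln(1 − rB₀/P)/ln(1+r)⌉ = 49 payments (last £52.39); total interest = total paid − £6,760.00 = £3,132.39.
At £280.00/mo: 32 payments (last £40.83); total interest £1,960.83.
Payments saved = 49 − 32 = 17.

17 fewer payments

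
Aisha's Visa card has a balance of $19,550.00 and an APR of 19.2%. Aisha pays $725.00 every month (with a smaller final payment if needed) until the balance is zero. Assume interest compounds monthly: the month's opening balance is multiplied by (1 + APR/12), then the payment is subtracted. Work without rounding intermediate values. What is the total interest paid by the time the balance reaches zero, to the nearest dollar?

$6,242

Monthly rate r = 19.2%/12 = 1.6% = 0.016.
Payoff takes n = ⌈−ln(1 − rB₀/P)/ln(1+r)⌉ = ⌈35.573⌉ = 36 payments; the last is $416.85.
Total paid = 35·$725.00 + $416.85 = $25,791.85.
Total interest = total paid − principal = $25,791.85 − $19,550.00 = $6,241.85.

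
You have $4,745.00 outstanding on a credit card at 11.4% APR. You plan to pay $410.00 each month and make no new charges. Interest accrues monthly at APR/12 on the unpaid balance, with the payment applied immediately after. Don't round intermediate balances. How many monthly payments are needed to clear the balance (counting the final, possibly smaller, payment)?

Monthly rate r = 11.4%/12 = 0.95% = 0.0095.
Recurrence: B ← B·(1+r) − $410.00.
Month 1: interest $45.08; balance after payment $4,380.08.
Month 2: interest $41.61; balance after payment $4,011.69.
Closed form: n = −ln(1 − rB₀/P)/ln(1+r) = −ln(0.89005)/ln(1.0095) ≈ 12.318, so the balance reaches zero during payment 13.

13 payments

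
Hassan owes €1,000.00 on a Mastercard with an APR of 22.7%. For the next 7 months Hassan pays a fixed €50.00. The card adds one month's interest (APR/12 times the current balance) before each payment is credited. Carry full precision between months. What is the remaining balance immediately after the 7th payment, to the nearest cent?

€769.67

Monthly rate r = 22.7%/12 = 1.89167% = 0.0189167.
Each month: B ← B·(1+r) − €50.00.
Month 1: interest €18.92; balance after payment €968.92.
Month 2: interest €18.33; balance after payment €937.25.
Month 3: interest €17.73; balance after payment €904.97.
Month 4: interest €17.12; balance after payment €872.09.
Month 5: interest €16.50; balance after payment €838.59.
Month 6: interest €15.86; balance after payment €804.45.
Month 7: interest €15.22; balance after payment €769.67.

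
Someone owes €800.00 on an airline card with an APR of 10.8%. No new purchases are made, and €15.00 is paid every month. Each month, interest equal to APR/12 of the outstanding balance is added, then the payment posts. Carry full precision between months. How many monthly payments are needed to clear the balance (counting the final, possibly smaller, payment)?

73 months

Monthly rate r = 10.8%/12 = 0.9% = 0.009.
Recurrence: B ← B·(1+r) − €15.00.
Month 1: interest €7.20; balance after payment €792.20.
Month 2: interest €7.13; balance after payment €784.33.
Closed form: n = −ln(1 − rB₀/P)/ln(1+r) = −ln(0.52)/ln(1.009) ≈ 72.985, so the balance reaches zero during payment 73.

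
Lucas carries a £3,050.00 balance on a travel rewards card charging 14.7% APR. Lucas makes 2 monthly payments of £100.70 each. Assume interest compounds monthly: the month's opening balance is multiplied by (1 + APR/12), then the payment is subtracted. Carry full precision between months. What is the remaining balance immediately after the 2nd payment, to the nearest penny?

Monthly rate r = 14.7%/12 = 1.225% = 0.01225.
Each month: B ← B·(1+r) − £100.70.
Month 1: interest £37.36; balance after payment £2,986.66.
Month 2: interest £36.59; balance after payment £2,922.55.

£2,922.55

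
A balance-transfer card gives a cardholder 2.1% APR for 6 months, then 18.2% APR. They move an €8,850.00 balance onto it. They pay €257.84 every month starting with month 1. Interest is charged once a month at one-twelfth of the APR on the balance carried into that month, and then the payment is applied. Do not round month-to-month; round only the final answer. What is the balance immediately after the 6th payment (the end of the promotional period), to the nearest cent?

€7,389.51

Promo months 1–6 at r₀ = 2.1%/12 = 0.00175; months 7+ at r₁ = 18.2%/12 = 0.0151667.
After month 6: iterate B ← B·(1+r₀) − €257.84 for 6 months → €7,389.51.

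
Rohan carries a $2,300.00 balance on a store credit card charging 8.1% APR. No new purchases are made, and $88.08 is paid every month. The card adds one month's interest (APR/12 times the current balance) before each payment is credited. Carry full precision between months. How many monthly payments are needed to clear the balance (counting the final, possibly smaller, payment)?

Monthly rate r = 8.1%/12 = 0.675% = 0.00675.
Recurrence: B ← B·(1+r) − $88.08.
Month 1: interest $15.53; balance after payment $2,227.45.
Month 2: interest $15.04; balance after payment $2,154.40.
Closed form: n = −ln(1 − rB₀/P)/ln(1+r) = −ln(0.82374)/ln(1.00675) ≈ 28.823, so the balance reaches zero during payment 29.

29 payments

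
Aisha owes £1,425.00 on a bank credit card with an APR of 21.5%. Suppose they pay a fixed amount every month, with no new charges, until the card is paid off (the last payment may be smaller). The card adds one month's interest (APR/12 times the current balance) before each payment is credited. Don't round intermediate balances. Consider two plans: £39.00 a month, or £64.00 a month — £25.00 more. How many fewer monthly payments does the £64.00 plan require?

Monthly rate r = 21.5%/12 = 1.79167% = 0.0179167.
At £39.00/mo: n = ⌈−ln(1 − rB₀/P)/ln(1+r)⌉ = 60 payments (last £34.00); total interest = total paid − £1,425.00 = £910.00.
At £64.00/mo: 29 payments (last £42.69); total interest £409.69.
Payments saved = 60 − 29 = 31.

31 fewer payments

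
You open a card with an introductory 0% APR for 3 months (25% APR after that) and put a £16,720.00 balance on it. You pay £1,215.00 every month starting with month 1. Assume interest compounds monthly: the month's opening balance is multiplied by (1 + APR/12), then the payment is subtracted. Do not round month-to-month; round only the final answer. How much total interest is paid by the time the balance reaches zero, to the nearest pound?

£1,886

Promo months 1–3 at r₀ = 0%/12 = 0; months 4+ at r₁ = 25%/12 = 0.0208333.
After month 3 (no interest yet): B = £16,720.00 − 3·£1,215.00 = £13,075.00.
Then at r₁ with £1,215.00/mo: n₂ = −ln(1 − r₁·B/P)/ln(1+r₁) ≈ 12.31 → 13 more payments.
Total paid = 15·£1,215.00 + £381.08 = £18,606.08; interest = £18,606.08 − £16,720.00 = £1,886.08.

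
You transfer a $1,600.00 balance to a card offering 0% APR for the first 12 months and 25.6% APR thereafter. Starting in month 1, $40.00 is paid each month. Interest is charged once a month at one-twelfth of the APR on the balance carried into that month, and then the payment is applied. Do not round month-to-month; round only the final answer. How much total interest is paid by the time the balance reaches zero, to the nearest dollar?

$604

Promo months 1–12 at r₀ = 0%/12 = 0; months 13+ at r₁ = 25.6%/12 = 0.0213333.
After month 12 (no interest yet): B = $1,600.00 − 12·$40.00 = $1,120.00.
Then at r₁ with $40.00/mo: n₂ = −ln(1 − r₁·B/P)/ln(1+r₁) ≈ 43.09 → 44 more payments.
Total paid = 55·$40.00 + $3.75 = $2,203.75; interest = $2,203.75 − $1,600.00 = $603.75.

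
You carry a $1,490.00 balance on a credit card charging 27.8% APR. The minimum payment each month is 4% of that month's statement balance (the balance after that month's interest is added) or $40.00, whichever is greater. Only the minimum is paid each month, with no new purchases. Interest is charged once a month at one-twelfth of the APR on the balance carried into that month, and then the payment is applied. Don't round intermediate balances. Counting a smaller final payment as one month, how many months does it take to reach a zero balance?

Monthly rate r = 27.8%/12 = 2.31667% = 0.0231667.
While 4% of the post-interest balance exceeds $40.00, each month B ← (B·(1+r))·(1 − 0.04), i.e. B shrinks by the factor (1+r)·0.96 = 0.98224.
This holds for months 1–24. Entering month 25 the balance is $969.19; 4% of the post-interest balance is now below $40.00, so the flat $40.00 minimum applies from here.
From month 25 a fixed $40.00 at rate r clears $969.19 in 36 more payments. Total: 24 + 36 = 60 months.

60 months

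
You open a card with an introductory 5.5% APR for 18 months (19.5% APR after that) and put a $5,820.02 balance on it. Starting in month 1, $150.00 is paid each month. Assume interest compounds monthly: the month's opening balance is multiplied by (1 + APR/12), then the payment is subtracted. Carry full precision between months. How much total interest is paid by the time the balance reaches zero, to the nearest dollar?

$1,335

Promo months 1–18 at r₀ = 5.5%/12 = 0.00458333; months 19+ at r₁ = 19.5%/12 = 0.01625.
After month 18: iterate B ← B·(1+r₀) − $150.00 for 18 months → $3,511.54.
Then at r₁ with $150.00/mo: n₂ = −ln(1 − r₁·B/P)/ln(1+r₁) ≈ 29.70 → 30 more payments.
Total paid = 47·$150.00 + $104.91 = $7,154.91; interest = $7,154.91 − $5,820.02 = $1,334.89.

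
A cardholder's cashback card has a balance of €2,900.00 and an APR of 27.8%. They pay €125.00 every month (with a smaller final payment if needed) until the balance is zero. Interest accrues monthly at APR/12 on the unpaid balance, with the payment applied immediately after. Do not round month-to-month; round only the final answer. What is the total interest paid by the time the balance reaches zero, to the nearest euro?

€1,309

Monthly rate r = 27.8%/12 = 2.31667% = 0.0231667.
Payoff takes n = ⌈−ln(1 − rB₀/P)/ln(1+r)⌉ = ⌈33.666⌉ = 34 payments; the last is €83.59.
Total paid = 33·€125.00 + €83.59 = €4,208.59.
Total interest = total paid − principal = €4,208.59 − €2,900.00 = €1,308.59.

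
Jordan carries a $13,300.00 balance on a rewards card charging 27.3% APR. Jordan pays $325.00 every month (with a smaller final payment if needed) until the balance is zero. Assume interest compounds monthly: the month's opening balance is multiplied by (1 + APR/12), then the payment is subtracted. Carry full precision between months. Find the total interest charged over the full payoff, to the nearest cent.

Monthly rate r = 27.3%/12 = 2.275% = 0.02275.
Payoff takes n = ⌈−ln(1 − rB₀/P)/ln(1+r)⌉ = ⌈118.855⌉ = 119 payments; the last is $278.27.
Total paid = 118·$325.00 + $278.27 = $38,628.27.
Total interest = total paid − principal = $38,628.27 − $13,300.00 = $25,328.27.

$25,328.27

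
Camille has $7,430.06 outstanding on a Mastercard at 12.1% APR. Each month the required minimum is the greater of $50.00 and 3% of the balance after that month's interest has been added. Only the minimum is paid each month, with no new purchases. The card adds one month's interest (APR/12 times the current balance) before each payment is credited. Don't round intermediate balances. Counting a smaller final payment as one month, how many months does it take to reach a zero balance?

Monthly rate r = 12.1%/12 = 1.00833% = 0.0100833.
While 3% of the post-interest balance exceeds $50.00, each month B ← (B·(1+r))·(1 − 0.03), i.e. B shrinks by the factor (1+r)·0.97 = 0.97978.
This holds for months 1–74. Entering month 75 the balance is $1,638.83; 3% of the post-interest balance is now below $50.00, so the flat $50.00 minimum applies from here.
From month 75 a fixed $50.00 at rate r clears $1,638.83 in 40 more payments. Total: 74 + 40 = 114 months.

114 months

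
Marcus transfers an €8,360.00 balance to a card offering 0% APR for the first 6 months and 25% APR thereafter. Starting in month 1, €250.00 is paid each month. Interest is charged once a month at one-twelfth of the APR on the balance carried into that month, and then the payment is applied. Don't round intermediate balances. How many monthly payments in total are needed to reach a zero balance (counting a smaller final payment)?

48 months

Promo months 1–6 at r₀ = 0%/12 = 0; months 7+ at r₁ = 25%/12 = 0.0208333.
After month 6 (no interest yet): B = €8,360.00 − 6·€250.00 = €6,860.00.
Then at r₁ with €250.00/mo: n₂ = −ln(1 − r₁·B/P)/ln(1+r₁) ≈ 41.12 → 42 more payments.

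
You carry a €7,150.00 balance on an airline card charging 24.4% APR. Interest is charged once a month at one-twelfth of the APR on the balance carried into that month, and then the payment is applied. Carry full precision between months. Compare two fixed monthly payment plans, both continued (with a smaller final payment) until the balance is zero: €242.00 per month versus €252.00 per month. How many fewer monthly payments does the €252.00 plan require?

Monthly rate r = 24.4%/12 = 2.03333% = 0.0203333.
At €242.00/mo: n = ⌈−ln(1 − rB₀/P)/ln(1+r)⌉ = 46 payments (last €149.23); total interest = total paid − €7,150.00 = €3,889.23.
At €252.00/mo: 43 payments (last €185.22); total interest €3,619.22.
Payments saved = 46 − 43 = 3.

3 fewer payments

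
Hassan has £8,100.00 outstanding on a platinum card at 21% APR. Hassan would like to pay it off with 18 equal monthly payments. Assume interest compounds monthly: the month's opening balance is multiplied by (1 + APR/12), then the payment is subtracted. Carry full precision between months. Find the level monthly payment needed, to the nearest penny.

Monthly rate r = 21%/12 = 1.75% = 0.0175.
Level-payment amortization: P = B₀·r / (1 − (1+r)^(−n)) = 8100.00·0.0175 / (1 − 1.0175^(−18)).
Denominator 1 − (1+r)^(−18) = 0.268220098.
P = 141.75 / 0.268220098 ≈ 528.48.

£528.48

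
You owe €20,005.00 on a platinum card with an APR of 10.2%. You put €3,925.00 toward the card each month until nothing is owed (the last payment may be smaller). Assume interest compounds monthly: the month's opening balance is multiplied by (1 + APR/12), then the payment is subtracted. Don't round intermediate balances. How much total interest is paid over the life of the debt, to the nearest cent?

Monthly rate r = 10.2%/12 = 0.85% = 0.0085.
Payoff takes n = ⌈−ln(1 − rB₀/P)/ln(1+r)⌉ = ⌈5.233⌉ = 6 payments; the last is €916.04.
Total paid = 5·€3,925.00 + €916.04 = €20,541.04.
Total interest = total paid − principal = €20,541.04 − €20,005.00 = €536.04.

€536.04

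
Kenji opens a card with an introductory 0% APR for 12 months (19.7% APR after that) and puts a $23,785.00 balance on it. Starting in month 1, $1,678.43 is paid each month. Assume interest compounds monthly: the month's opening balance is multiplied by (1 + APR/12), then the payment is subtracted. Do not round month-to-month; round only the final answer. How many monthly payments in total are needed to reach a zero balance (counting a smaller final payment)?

Promo months 1–12 at r₀ = 0%/12 = 0; months 13+ at r₁ = 19.7%/12 = 0.0164167.
After month 12 (no interest yet): B = $23,785.00 − 12·$1,678.43 = $3,643.84.
Then at r₁ with $1,678.43/mo: n₂ = −ln(1 − r₁·B/P)/ln(1+r₁) ≈ 2.23 → 3 more payments.

15 months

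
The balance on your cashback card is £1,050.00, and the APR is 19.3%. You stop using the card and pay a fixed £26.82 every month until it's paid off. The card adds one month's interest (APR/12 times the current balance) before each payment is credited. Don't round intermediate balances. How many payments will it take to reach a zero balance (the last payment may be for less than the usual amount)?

63 months

Monthly rate r = 19.3%/12 = 1.60833% = 0.0160833.
Recurrence: B ← B·(1+r) − £26.82.
Month 1: interest £16.89; balance after payment £1,040.07.
Month 2: interest £16.73; balance after payment £1,029.98.
Closed form: n = −ln(1 − rB₀/P)/ln(1+r) = −ln(0.37034)/ln(1.01608) ≈ 62.257, so the balance reaches zero during payment 63.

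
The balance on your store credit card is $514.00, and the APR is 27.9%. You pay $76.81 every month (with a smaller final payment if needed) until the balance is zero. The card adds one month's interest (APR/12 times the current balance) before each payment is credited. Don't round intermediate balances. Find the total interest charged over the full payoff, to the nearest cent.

$51.36

Monthly rate r = 27.9%/12 = 2.325% = 0.02325.
Payoff takes n = ⌈−ln(1 − rB₀/P)/ln(1+r)⌉ = ⌈7.358⌉ = 8 payments; the last is $27.69.
Total paid = 7·$76.81 + $27.69 = $565.36.
Total interest = total paid − principal = $565.36 − $514.00 = $51.36.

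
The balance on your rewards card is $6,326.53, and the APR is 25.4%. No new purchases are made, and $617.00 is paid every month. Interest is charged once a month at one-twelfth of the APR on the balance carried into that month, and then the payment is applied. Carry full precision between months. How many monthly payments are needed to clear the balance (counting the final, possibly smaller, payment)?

Monthly rate r = 25.4%/12 = 2.11667% = 0.0211667.
Recurrence: B ← B·(1+r) − $617.00.
Month 1: interest $133.91; balance after payment $5,843.44.
Month 2: interest $123.69; balance after payment $5,350.13.
Closed form: n = −ln(1 − rB₀/P)/ln(1+r) = −ln(0.78296)/ln(1.02117) ≈ 11.681, so the balance reaches zero during payment 12.

12 months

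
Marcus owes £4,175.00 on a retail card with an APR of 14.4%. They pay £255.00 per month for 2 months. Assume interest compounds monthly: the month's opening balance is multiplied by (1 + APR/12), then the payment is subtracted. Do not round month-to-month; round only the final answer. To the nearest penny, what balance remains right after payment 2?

£3,762.74

Monthly rate r = 14.4%/12 = 1.2% = 0.012.
Each month: B ← B·(1+r) − £255.00.
Month 1: interest £50.10; balance after payment £3,970.10.
Month 2: interest £47.64; balance after payment £3,762.74.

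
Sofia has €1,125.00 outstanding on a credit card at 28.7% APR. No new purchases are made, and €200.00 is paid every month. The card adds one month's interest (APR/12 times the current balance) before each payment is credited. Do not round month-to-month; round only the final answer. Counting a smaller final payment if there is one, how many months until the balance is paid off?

7 months

Monthly rate r = 28.7%/12 = 2.39167% = 0.0239167.
Recurrence: B ← B·(1+r) − €200.00.
Month 1: interest €26.91; balance after payment €951.91.
Month 2: interest €22.77; balance after payment €774.67.
Closed form: n = −ln(1 − rB₀/P)/ln(1+r) = −ln(0.86547)/ln(1.02392) ≈ 6.113, so the balance reaches zero during payment 7.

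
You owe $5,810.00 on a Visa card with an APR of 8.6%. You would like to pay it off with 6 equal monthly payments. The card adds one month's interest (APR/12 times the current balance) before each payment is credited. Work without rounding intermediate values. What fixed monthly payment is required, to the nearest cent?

$992.77

Monthly rate r = 8.6%/12 = 0.716667% = 0.00716667.
Level-payment amortization: P = B₀·r / (1 − (1+r)^(−n)) = 5810.00·0.00716667 / (1 − 1.00717^(−6)).
Denominator 1 − (1+r)^(−6) = 0.0419417019.
P = 41.6383 / 0.0419417019 ≈ 992.77.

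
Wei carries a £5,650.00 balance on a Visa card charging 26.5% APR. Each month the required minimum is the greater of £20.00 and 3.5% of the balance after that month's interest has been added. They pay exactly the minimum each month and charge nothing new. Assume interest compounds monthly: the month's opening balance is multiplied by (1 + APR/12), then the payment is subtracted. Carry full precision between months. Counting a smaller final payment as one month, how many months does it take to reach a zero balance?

Monthly rate r = 26.5%/12 = 2.20833% = 0.0220833.
While 3.5% of the post-interest balance exceeds £20.00, each month B ← (B·(1+r))·(1 − 0.035), i.e. B shrinks by the factor (1+r)·0.965 = 0.98631.
This holds for months 1–168. Entering month 169 the balance is £557.62; 3.5% of the post-interest balance is now below £20.00, so the flat £20.00 minimum applies from here.
From month 169 a fixed £20.00 at rate r clears £557.62 in 44 more payments. Total: 168 + 44 = 212 months.

212 months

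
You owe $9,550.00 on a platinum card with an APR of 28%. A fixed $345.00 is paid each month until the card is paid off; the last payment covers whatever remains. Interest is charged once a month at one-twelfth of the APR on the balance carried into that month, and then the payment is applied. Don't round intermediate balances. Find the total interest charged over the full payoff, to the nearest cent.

Monthly rate r = 28%/12 = 2.33333% = 0.0233333.
Payoff takes n = ⌈−ln(1 − rB₀/P)/ln(1+r)⌉ = ⌈45.010⌉ = 46 payments; the last is $3.34.
Total paid = 45·$345.00 + $3.34 = $15,528.34.
Total interest = total paid − principal = $15,528.34 − $9,550.00 = $5,978.34.

$5,978.34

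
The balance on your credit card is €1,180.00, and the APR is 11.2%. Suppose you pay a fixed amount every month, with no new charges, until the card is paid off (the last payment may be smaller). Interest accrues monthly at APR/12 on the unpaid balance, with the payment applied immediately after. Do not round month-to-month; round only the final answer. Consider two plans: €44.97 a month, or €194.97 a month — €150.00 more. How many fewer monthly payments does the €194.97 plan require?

Monthly rate r = 11.2%/12 = 0.933333% = 0.00933333.
At €44.97/mo: n = ⌈−ln(1 − rB₀/P)/ln(1+r)⌉ = 31 payments (last €10.73); total interest = total paid − €1,180.00 = €179.83.
At €194.97/mo: 7 payments (last €50.65); total interest €40.47.
Payments saved = 31 − 7 = 24.

24 fewer payments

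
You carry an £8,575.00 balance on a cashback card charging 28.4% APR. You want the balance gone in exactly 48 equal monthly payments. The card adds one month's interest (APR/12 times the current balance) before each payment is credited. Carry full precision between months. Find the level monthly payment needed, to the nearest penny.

Monthly rate r = 28.4%/12 = 2.36667% = 0.0236667.
Level-payment amortization: P = B₀·r / (1 − (1+r)^(−n)) = 8575.00·0.0236667 / (1 − 1.02367^(−48)).
Denominator 1 − (1+r)^(−48) = 0.674621362.
P = 202.942 / 0.674621362 ≈ 300.82.

£300.82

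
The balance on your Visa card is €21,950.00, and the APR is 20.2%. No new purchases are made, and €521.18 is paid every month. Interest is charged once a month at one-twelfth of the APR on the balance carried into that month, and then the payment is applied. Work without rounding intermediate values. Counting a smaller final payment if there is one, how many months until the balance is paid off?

74 payments

Monthly rate r = 20.2%/12 = 1.68333% = 0.0168333.
Recurrence: B ← B·(1+r) − €521.18.
Month 1: interest €369.49; balance after payment €21,798.31.
Month 2: interest €366.94; balance after payment €21,644.07.
Closed form: n = −ln(1 − rB₀/P)/ln(1+r) = −ln(0.29105)/ln(1.01683) ≈ 73.938, so the balance reaches zero during payment 74.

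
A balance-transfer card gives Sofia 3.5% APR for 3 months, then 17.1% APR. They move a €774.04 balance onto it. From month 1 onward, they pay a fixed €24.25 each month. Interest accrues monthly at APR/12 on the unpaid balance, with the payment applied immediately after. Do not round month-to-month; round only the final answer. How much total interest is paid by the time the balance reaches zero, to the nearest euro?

€220

Promo months 1–3 at r₀ = 3.5%/12 = 0.00291667; months 4+ at r₁ = 17.1%/12 = 0.01425.
After month 3: iterate B ← B·(1+r₀) − €24.25 for 3 months → €707.87.
Then at r₁ with €24.25/mo: n₂ = −ln(1 − r₁·B/P)/ln(1+r₁) ≈ 38.01 → 39 more payments.
Total paid = 41·€24.25 + €0.20 = €994.45; interest = €994.45 − €774.04 = €220.41.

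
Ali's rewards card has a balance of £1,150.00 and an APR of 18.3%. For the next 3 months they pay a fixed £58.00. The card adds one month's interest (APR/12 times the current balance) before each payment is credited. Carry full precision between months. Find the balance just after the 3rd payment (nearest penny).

£1,026.75

Monthly rate r = 18.3%/12 = 1.525% = 0.01525.
Each month: B ← B·(1+r) − £58.00.
Month 1: interest £17.54; balance after payment £1,109.54.
Month 2: interest £16.92; balance after payment £1,068.46.
Month 3: interest £16.29; balance after payment £1,026.75.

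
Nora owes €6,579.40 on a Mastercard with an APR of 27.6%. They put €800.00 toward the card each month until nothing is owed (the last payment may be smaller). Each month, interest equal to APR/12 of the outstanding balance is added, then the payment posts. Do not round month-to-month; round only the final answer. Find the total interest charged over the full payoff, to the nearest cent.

Monthly rate r = 27.6%/12 = 2.3% = 0.023.
Payoff takes n = ⌈−ln(1 − rB₀/P)/ln(1+r)⌉ = ⌈9.221⌉ = 10 payments; the last is €178.40.
Total paid = 9·€800.00 + €178.40 = €7,378.40.
Total interest = total paid − principal = €7,378.40 − €6,579.40 = €799.00.

€799.00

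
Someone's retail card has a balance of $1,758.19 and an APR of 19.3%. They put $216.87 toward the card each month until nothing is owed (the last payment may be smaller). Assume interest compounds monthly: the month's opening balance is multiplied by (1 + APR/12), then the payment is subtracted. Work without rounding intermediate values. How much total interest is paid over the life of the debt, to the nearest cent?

$141.10

Monthly rate r = 19.3%/12 = 1.60833% = 0.0160833.
Payoff takes n = ⌈−ln(1 − rB₀/P)/ln(1+r)⌉ = ⌈8.756⌉ = 9 payments; the last is $164.33.
Total paid = 8·$216.87 + $164.33 = $1,899.29.
Total interest = total paid − principal = $1,899.29 − $1,758.19 = $141.10.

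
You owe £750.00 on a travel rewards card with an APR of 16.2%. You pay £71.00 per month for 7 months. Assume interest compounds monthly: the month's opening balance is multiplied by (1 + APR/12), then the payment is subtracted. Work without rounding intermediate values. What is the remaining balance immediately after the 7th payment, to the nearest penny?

Monthly rate r = 16.2%/12 = 1.35% = 0.0135.
Each month: B ← B·(1+r) − £71.00.
Month 1: interest £10.12; balance after payment £689.12.
Month 2: interest £9.30; balance after payment £627.43.
Month 3: interest £8.47; balance after payment £564.90.
Month 4: interest £7.63; balance after payment £501.52.
Month 5: interest £6.77; balance after payment £437.30.
Month 6: interest £5.90; balance after payment £372.20.
Month 7: interest £5.02; balance after payment £306.22.

£306.22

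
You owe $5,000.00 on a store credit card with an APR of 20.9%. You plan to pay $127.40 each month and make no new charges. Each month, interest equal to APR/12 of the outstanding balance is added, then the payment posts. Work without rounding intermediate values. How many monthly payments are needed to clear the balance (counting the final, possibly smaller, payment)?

Monthly rate r = 20.9%/12 = 1.74167% = 0.0174167.
Recurrence: B ← B·(1+r) − $127.40.
Month 1: interest $87.08; balance after payment $4,959.68.
Month 2: interest $86.38; balance after payment $4,918.66.
Closed form: n = −ln(1 − rB₀/P)/ln(1+r) = −ln(0.31646)/ln(1.01742) ≈ 66.635, so the balance reaches zero during payment 67.

67 payments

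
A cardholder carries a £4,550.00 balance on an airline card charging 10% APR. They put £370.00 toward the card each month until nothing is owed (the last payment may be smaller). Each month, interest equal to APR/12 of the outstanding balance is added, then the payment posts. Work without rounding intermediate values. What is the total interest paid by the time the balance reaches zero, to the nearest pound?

£270

Monthly rate r = 10%/12 = 0.833333% = 0.00833333.
Payoff takes n = ⌈−ln(1 − rB₀/P)/ln(1+r)⌉ = ⌈13.028⌉ = 14 payments; the last is £10.41.
Total paid = 13·£370.00 + £10.41 = £4,820.41.
Total interest = total paid − principal = £4,820.41 − £4,550.00 = £270.41.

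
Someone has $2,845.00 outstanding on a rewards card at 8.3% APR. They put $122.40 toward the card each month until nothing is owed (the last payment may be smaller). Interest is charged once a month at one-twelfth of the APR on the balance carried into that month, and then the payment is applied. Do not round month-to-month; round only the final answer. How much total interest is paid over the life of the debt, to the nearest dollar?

$267

Monthly rate r = 8.3%/12 = 0.691667% = 0.00691667.
Payoff takes n = ⌈−ln(1 − rB₀/P)/ln(1+r)⌉ = ⌈25.427⌉ = 26 payments; the last is $52.41.
Total paid = 25·$122.40 + $52.41 = $3,112.41.
Total interest = total paid − principal = $3,112.41 − $2,845.00 = $267.41.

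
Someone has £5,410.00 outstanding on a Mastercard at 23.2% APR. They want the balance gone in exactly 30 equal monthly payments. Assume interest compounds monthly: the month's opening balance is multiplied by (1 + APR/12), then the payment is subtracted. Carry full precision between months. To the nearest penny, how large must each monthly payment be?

Monthly rate r = 23.2%/12 = 1.93333% = 0.0193333.
Level-payment amortization: P = B₀·r / (1 − (1+r)^(−n)) = 5410.00·0.0193333 / (1 − 1.01933^(−30)).
Denominator 1 − (1+r)^(−30) = 0.436993759.
P = 104.593 / 0.436993759 ≈ 239.35.

£239.35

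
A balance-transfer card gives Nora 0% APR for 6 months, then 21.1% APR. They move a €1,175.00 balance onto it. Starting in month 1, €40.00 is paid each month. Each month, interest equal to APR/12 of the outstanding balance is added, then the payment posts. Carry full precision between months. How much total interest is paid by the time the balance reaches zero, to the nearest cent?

Promo months 1–6 at r₀ = 0%/12 = 0; months 7+ at r₁ = 21.1%/12 = 0.0175833.
After month 6 (no interest yet): B = €1,175.00 − 6·€40.00 = €935.00.
Then at r₁ with €40.00/mo: n₂ = −ln(1 − r₁·B/P)/ln(1+r₁) ≈ 30.37 → 31 more payments.
Total paid = 36·€40.00 + €14.84 = €1,454.84; interest = €1,454.84 − €1,175.00 = €279.84.

€279.84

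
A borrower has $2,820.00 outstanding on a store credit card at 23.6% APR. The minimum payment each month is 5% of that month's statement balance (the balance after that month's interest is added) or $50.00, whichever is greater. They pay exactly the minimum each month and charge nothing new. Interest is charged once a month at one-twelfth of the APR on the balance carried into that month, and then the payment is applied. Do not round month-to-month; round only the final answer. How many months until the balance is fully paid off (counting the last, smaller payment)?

Monthly rate r = 23.6%/12 = 1.96667% = 0.0196667.
While 5% of the post-interest balance exceeds $50.00, each month B ← (B·(1+r))·(1 − 0.05), i.e. B shrinks by the factor (1+r)·0.95 = 0.96868.
This holds for months 1–34. Entering month 35 the balance is $955.94; 5% of the post-interest balance is now below $50.00, so the flat $50.00 minimum applies from here.
From month 35 a fixed $50.00 at rate r clears $955.94 in 25 more payments. Total: 34 + 25 = 59 months.

59 months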